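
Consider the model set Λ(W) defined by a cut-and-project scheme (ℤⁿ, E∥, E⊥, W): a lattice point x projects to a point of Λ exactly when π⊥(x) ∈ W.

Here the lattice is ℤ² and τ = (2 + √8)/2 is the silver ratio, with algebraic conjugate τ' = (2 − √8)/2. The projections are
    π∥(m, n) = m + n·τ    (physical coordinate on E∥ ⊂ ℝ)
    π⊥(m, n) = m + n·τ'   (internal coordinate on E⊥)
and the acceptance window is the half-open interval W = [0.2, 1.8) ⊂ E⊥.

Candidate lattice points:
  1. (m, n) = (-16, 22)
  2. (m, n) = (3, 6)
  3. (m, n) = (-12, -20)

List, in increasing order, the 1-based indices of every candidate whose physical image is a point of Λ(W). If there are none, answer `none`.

2

Numerically τ ≈ 2.414214 and τ' = −1/τ ≈ -0.414214.
candidate 1: (m,n)=(-16,22) → π∥ = -16+22·τ ≈ 37.112698, π⊥ = -16+22·τ' ≈ -25.112698 ∉ [0.2, 1.8) ⇒ out
candidate 2: (m,n)=(3,6) → π∥ = 3+6·τ ≈ 17.485281, π⊥ = 3+6·τ' ≈ 0.514719 ∈ [0.2, 1.8) ⇒ IN Λ
candidate 3: (m,n)=(-12,-20) → π∥ = -12-20·τ ≈ -60.284271, π⊥ = -12-20·τ' ≈ -3.715729 ∉ [0.2, 1.8) ⇒ out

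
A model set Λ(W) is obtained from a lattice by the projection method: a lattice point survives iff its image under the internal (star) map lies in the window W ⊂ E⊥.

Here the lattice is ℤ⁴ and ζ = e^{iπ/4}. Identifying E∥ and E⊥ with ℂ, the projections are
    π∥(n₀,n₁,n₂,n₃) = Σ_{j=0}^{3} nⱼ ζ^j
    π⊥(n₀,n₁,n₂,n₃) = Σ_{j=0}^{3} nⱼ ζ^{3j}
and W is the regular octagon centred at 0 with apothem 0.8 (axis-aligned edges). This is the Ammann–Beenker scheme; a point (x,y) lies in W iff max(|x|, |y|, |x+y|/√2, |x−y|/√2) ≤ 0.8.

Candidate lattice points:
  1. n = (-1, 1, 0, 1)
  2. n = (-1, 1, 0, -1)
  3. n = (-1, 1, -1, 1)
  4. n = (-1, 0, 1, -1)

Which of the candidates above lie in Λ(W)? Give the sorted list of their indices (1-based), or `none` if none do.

none

π⊥(n) = n₀ + n₁ζ³ + n₂ζ⁶ + n₃ζ⁹ where ζ = e^{iπ/4}.
candidate 1: n = (-1, 1, 0, 1) → π⊥ ≈ (-1.000000, +1.414214); max(|x|,|y|,|x±y|/√2) = 1.707107 > 0.8 ⇒ ∉ W
candidate 2: n = (-1, 1, 0, -1) → π⊥ ≈ (-2.414214, +0.000000); max(|x|,|y|,|x±y|/√2) = 2.414214 > 0.8 ⇒ ∉ W
candidate 3: n = (-1, 1, -1, 1) → π⊥ ≈ (-1.000000, +2.414214); max(|x|,|y|,|x±y|/√2) = 2.414214 > 0.8 ⇒ ∉ W
candidate 4: n = (-1, 0, 1, -1) → π⊥ ≈ (-1.707107, -1.707107); max(|x|,|y|,|x±y|/√2) = 2.414214 > 0.8 ⇒ ∉ W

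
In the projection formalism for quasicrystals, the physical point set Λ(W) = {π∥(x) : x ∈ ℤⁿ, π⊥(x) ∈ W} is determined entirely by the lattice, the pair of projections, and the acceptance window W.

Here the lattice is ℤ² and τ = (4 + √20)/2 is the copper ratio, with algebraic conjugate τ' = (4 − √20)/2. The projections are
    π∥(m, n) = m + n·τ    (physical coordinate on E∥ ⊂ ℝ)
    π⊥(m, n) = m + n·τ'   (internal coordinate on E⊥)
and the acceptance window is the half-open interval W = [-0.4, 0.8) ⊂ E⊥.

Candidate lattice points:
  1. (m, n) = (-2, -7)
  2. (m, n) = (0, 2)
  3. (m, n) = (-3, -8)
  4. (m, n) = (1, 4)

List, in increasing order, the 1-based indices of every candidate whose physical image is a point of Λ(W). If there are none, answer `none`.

τ' = (4−√20)/2 ≈ -0.23607.
#1 (-2,-7): internal coord -2 + (-7)·τ' = -0.34752; -0.34752 ∈ [-0.4, 0.8) → IN Λ
#2 (0,2): internal coord 0 + (2)·τ' = -0.47214; -0.47214 ∉ [-0.4, 0.8) → out
#3 (-3,-8): internal coord -3 + (-8)·τ' = -1.11146; -1.11146 ∉ [-0.4, 0.8) → out
#4 (1,4): internal coord 1 + (4)·τ' = +0.05573; +0.05573 ∈ [-0.4, 0.8) → IN Λ

1, 4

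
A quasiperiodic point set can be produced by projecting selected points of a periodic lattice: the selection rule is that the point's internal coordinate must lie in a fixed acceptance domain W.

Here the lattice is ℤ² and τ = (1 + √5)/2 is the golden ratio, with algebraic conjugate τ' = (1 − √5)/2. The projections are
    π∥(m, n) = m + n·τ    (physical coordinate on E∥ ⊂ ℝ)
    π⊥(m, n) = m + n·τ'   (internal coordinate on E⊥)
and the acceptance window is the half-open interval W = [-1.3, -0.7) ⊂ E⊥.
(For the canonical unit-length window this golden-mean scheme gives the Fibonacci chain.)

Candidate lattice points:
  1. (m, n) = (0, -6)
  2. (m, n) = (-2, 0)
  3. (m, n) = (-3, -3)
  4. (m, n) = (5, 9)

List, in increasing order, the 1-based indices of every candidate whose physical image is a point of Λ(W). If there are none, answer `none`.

Numerically τ ≈ 1.618034 and τ' = −1/τ ≈ -0.618034.
candidate 1: (m,n)=(0,-6) → π∥ = 0-6·τ ≈ -9.708204, π⊥ = 0-6·τ' ≈ 3.708204 ∉ [-1.3, -0.7) ⇒ out
candidate 2: (m,n)=(-2,0) → π∥ = -2+0·τ ≈ -2.000000, π⊥ = -2+0·τ' ≈ -2.000000 ∉ [-1.3, -0.7) ⇒ out
candidate 3: (m,n)=(-3,-3) → π∥ = -3-3·τ ≈ -7.854102, π⊥ = -3-3·τ' ≈ -1.145898 ∈ [-1.3, -0.7) ⇒ IN Λ
candidate 4: (m,n)=(5,9) → π∥ = 5+9·τ ≈ 19.562306, π⊥ = 5+9·τ' ≈ -0.562306 ∉ [-1.3, -0.7) ⇒ out

3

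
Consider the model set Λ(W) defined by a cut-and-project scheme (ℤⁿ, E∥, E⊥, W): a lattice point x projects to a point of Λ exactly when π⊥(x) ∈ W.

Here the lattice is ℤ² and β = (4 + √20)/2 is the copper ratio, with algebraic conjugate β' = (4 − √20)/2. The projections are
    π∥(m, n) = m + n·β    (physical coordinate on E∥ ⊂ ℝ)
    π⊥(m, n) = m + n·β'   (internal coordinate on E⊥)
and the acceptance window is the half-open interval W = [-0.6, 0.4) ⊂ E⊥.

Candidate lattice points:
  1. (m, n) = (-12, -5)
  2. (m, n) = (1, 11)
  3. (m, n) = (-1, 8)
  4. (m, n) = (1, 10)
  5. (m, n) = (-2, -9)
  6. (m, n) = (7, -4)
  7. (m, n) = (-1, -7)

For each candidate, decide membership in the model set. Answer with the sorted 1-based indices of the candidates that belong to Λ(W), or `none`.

5

Compute β' = (4−√20)/2 = -0.23607, so π⊥(m,n) = m -0.23607·n.
[1] lift (-12,-5): star map gives -10.81966; window check -0.6 ≤ -10.81966 < 0.4 is false → out
[2] lift (1,11): star map gives -1.59675; window check -0.6 ≤ -1.59675 < 0.4 is false → out
[3] lift (-1,8): star map gives -2.88854; window check -0.6 ≤ -2.88854 < 0.4 is false → out
[4] lift (1,10): star map gives -1.36068; window check -0.6 ≤ -1.36068 < 0.4 is false → out
[5] lift (-2,-9): star map gives 0.12461; window check -0.6 ≤ 0.12461 < 0.4 is true → IN Λ
[6] lift (7,-4): star map gives 7.94427; window check -0.6 ≤ 7.94427 < 0.4 is false → out
[7] lift (-1,-7): star map gives 0.65248; window check -0.6 ≤ 0.65248 < 0.4 is false → out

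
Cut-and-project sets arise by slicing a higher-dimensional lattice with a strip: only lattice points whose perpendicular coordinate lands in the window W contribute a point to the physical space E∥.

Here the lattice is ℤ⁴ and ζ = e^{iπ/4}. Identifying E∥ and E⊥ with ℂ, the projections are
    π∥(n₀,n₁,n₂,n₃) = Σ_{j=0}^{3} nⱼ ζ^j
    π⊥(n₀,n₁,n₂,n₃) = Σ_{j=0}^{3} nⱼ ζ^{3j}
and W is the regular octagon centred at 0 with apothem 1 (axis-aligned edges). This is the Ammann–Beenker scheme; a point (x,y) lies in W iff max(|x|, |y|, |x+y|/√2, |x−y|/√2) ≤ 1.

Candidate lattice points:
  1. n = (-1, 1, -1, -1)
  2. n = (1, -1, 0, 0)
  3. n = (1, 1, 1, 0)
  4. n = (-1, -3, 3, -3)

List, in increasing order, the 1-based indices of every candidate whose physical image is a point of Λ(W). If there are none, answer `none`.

3

With ζ = e^{iπ/4} the internal vectors are ζ^0,ζ^3,ζ^6,ζ^9.
#1 (-1, 1, -1, -1): internal (-2.4142, 1.0000); octagon support 2.4142 vs apothem 1 → ∉ W
#2 (1, -1, 0, 0): internal (1.7071, -0.7071); octagon support 1.7071 vs apothem 1 → ∉ W
#3 (1, 1, 1, 0): internal (0.2929, -0.2929); octagon support 0.4142 vs apothem 1 → ∈ W
#4 (-1, -3, 3, -3): internal (-1.0000, -7.2426); octagon support 7.2426 vs apothem 1 → ∉ W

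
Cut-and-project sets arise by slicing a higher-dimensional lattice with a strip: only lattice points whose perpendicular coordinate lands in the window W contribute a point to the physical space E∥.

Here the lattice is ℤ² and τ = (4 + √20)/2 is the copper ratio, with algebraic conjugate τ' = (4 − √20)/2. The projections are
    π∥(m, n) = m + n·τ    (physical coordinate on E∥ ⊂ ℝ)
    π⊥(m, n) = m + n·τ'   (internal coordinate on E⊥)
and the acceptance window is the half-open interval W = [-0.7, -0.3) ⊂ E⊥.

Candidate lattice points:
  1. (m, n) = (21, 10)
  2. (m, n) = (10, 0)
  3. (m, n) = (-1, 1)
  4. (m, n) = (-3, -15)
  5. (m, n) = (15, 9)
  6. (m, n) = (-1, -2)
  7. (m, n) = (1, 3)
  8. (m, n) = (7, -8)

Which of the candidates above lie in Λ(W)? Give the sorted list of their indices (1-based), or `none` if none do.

Numerically τ ≈ 4.236068 and τ' = −1/τ ≈ -0.236068.
#1 (21,10): internal coord 21 + (10)·τ' = +18.639320; +18.639320 ∉ [-0.7, -0.3) → out
#2 (10,0): internal coord 10 + (0)·τ' = +10.000000; +10.000000 ∉ [-0.7, -0.3) → out
#3 (-1,1): internal coord -1 + (1)·τ' = -1.236068; -1.236068 ∉ [-0.7, -0.3) → out
#4 (-3,-15): internal coord -3 + (-15)·τ' = +0.541020; +0.541020 ∉ [-0.7, -0.3) → out
#5 (15,9): internal coord 15 + (9)·τ' = +12.875388; +12.875388 ∉ [-0.7, -0.3) → out
#6 (-1,-2): internal coord -1 + (-2)·τ' = -0.527864; -0.527864 ∈ [-0.7, -0.3) → IN Λ
#7 (1,3): internal coord 1 + (3)·τ' = +0.291796; +0.291796 ∉ [-0.7, -0.3) → out
#8 (7,-8): internal coord 7 + (-8)·τ' = +8.888544; +8.888544 ∉ [-0.7, -0.3) → out

6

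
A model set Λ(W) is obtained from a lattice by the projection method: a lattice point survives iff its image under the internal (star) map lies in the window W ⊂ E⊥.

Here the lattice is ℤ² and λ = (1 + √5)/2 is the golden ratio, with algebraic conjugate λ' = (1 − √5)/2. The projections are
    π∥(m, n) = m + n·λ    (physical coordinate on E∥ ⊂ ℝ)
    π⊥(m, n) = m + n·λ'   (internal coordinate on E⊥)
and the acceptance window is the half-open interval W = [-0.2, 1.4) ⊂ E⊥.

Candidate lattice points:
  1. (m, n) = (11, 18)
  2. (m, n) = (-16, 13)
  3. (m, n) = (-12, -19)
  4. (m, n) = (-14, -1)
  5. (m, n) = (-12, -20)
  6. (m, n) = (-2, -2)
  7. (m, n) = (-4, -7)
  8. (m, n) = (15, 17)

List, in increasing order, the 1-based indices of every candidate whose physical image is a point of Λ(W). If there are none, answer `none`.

Compute λ' = (1−√5)/2 = -0.6180, so π⊥(m,n) = m -0.6180·n.
[1] lift (11,18): star map gives -0.1246; window check -0.2 ≤ -0.1246 < 1.4 is true → IN Λ
[2] lift (-16,13): star map gives -24.0344; window check -0.2 ≤ -24.0344 < 1.4 is false → out
[3] lift (-12,-19): star map gives -0.2574; window check -0.2 ≤ -0.2574 < 1.4 is false → out
[4] lift (-14,-1): star map gives -13.3820; window check -0.2 ≤ -13.3820 < 1.4 is false → out
[5] lift (-12,-20): star map gives 0.3607; window check -0.2 ≤ 0.3607 < 1.4 is true → IN Λ
[6] lift (-2,-2): star map gives -0.7639; window check -0.2 ≤ -0.7639 < 1.4 is false → out
[7] lift (-4,-7): star map gives 0.3262; window check -0.2 ≤ 0.3262 < 1.4 is true → IN Λ
[8] lift (15,17): star map gives 4.4934; window check -0.2 ≤ 4.4934 < 1.4 is false → out

1, 5, 7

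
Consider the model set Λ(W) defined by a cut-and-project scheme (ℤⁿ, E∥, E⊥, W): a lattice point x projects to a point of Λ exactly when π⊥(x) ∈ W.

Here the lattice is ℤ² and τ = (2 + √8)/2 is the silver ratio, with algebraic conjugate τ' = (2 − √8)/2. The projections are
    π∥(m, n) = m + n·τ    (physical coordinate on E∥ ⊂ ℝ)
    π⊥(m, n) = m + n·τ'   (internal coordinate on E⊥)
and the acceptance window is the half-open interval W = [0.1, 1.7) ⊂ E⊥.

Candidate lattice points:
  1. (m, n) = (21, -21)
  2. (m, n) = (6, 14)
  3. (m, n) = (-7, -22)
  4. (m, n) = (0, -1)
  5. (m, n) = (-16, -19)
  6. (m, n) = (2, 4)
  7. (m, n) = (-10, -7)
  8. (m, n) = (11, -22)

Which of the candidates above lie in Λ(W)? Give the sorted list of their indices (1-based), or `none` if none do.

2, 4, 6

Numerically τ ≈ 2.41421 and τ' = −1/τ ≈ -0.41421.
candidate 1: (m,n)=(21,-21) → π∥ = 21-21·τ ≈ -29.69848, π⊥ = 21-21·τ' ≈ 29.69848 ∉ [0.1, 1.7) ⇒ out
candidate 2: (m,n)=(6,14) → π∥ = 6+14·τ ≈ 39.79899, π⊥ = 6+14·τ' ≈ 0.20101 ∈ [0.1, 1.7) ⇒ IN Λ
candidate 3: (m,n)=(-7,-22) → π∥ = -7-22·τ ≈ -60.11270, π⊥ = -7-22·τ' ≈ 2.11270 ∉ [0.1, 1.7) ⇒ out
candidate 4: (m,n)=(0,-1) → π∥ = 0-1·τ ≈ -2.41421, π⊥ = 0-1·τ' ≈ 0.41421 ∈ [0.1, 1.7) ⇒ IN Λ
candidate 5: (m,n)=(-16,-19) → π∥ = -16-19·τ ≈ -61.87006, π⊥ = -16-19·τ' ≈ -8.12994 ∉ [0.1, 1.7) ⇒ out
candidate 6: (m,n)=(2,4) → π∥ = 2+4·τ ≈ 11.65685, π⊥ = 2+4·τ' ≈ 0.34315 ∈ [0.1, 1.7) ⇒ IN Λ
candidate 7: (m,n)=(-10,-7) → π∥ = -10-7·τ ≈ -26.89949, π⊥ = -10-7·τ' ≈ -7.10051 ∉ [0.1, 1.7) ⇒ out
candidate 8: (m,n)=(11,-22) → π∥ = 11-22·τ ≈ -42.11270, π⊥ = 11-22·τ' ≈ 20.11270 ∉ [0.1, 1.7) ⇒ out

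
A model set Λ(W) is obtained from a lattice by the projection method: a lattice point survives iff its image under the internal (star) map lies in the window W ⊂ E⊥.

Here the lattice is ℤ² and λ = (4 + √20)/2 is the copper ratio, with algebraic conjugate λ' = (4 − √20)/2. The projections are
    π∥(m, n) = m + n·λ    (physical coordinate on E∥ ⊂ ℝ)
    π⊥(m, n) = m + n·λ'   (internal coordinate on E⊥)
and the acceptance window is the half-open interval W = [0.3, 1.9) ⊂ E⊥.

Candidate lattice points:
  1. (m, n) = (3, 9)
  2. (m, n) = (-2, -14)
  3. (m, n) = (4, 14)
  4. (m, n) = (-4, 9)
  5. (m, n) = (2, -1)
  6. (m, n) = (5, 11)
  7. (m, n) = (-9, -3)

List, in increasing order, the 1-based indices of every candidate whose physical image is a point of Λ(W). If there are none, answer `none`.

λ' = (4−√20)/2 ≈ -0.236068.
#1 (3,9): internal coord 3 + (9)·λ' = +0.875388; +0.875388 ∈ [0.3, 1.9) → IN Λ
#2 (-2,-14): internal coord -2 + (-14)·λ' = +1.304952; +1.304952 ∈ [0.3, 1.9) → IN Λ
#3 (4,14): internal coord 4 + (14)·λ' = +0.695048; +0.695048 ∈ [0.3, 1.9) → IN Λ
#4 (-4,9): internal coord -4 + (9)·λ' = -6.124612; -6.124612 ∉ [0.3, 1.9) → out
#5 (2,-1): internal coord 2 + (-1)·λ' = +2.236068; +2.236068 ∉ [0.3, 1.9) → out
#6 (5,11): internal coord 5 + (11)·λ' = +2.403252; +2.403252 ∉ [0.3, 1.9) → out
#7 (-9,-3): internal coord -9 + (-3)·λ' = -8.291796; -8.291796 ∉ [0.3, 1.9) → out

1, 2, 3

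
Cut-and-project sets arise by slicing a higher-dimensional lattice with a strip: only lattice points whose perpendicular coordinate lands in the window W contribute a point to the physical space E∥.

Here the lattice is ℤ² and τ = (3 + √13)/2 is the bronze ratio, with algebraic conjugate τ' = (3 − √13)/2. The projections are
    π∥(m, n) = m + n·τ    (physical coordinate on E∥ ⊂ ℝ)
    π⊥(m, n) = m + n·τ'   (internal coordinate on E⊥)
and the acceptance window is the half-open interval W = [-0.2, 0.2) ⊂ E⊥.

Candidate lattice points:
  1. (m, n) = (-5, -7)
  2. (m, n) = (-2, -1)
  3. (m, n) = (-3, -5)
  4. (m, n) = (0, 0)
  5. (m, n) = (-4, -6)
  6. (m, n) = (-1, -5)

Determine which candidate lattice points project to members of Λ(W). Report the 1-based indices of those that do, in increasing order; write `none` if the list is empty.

Numerically τ ≈ 3.302776 and τ' = −1/τ ≈ -0.302776.
candidate 1: (m,n)=(-5,-7) → π∥ = -5-7·τ ≈ -28.119429, π⊥ = -5-7·τ' ≈ -2.880571 ∉ [-0.2, 0.2) ⇒ out
candidate 2: (m,n)=(-2,-1) → π∥ = -2-1·τ ≈ -5.302776, π⊥ = -2-1·τ' ≈ -1.697224 ∉ [-0.2, 0.2) ⇒ out
candidate 3: (m,n)=(-3,-5) → π∥ = -3-5·τ ≈ -19.513878, π⊥ = -3-5·τ' ≈ -1.486122 ∉ [-0.2, 0.2) ⇒ out
candidate 4: (m,n)=(0,0) → π∥ = 0+0·τ ≈ 0.000000, π⊥ = 0+0·τ' ≈ 0.000000 ∈ [-0.2, 0.2) ⇒ IN Λ
candidate 5: (m,n)=(-4,-6) → π∥ = -4-6·τ ≈ -23.816654, π⊥ = -4-6·τ' ≈ -2.183346 ∉ [-0.2, 0.2) ⇒ out
candidate 6: (m,n)=(-1,-5) → π∥ = -1-5·τ ≈ -17.513878, π⊥ = -1-5·τ' ≈ 0.513878 ∉ [-0.2, 0.2) ⇒ out

4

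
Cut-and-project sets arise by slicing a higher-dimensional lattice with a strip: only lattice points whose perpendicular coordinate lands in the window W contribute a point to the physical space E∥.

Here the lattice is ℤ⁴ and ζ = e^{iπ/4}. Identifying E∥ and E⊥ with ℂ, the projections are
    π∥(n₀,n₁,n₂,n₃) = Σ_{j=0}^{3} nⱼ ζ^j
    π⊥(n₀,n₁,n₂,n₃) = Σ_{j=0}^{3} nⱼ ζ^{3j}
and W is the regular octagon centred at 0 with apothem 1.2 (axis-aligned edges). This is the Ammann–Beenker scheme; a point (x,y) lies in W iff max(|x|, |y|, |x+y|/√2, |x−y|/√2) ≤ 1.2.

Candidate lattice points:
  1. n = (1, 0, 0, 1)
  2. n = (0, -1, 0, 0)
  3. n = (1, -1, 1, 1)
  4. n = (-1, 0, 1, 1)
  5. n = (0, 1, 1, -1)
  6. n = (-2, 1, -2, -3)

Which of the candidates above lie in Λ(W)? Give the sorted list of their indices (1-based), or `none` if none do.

2, 4

π⊥(n) = n₀ + n₁ζ³ + n₂ζ⁶ + n₃ζ⁹ where ζ = e^{iπ/4}.
candidate 1: n = (1, 0, 0, 1) → π⊥ ≈ (+1.707107, +0.707107); max(|x|,|y|,|x±y|/√2) = 1.707107 > 1.2 ⇒ ∉ W
candidate 2: n = (0, -1, 0, 0) → π⊥ ≈ (+0.707107, -0.707107); max(|x|,|y|,|x±y|/√2) = 1.000000 ≤ 1.2 ⇒ ∈ W
candidate 3: n = (1, -1, 1, 1) → π⊥ ≈ (+2.414214, -1.000000); max(|x|,|y|,|x±y|/√2) = 2.414214 > 1.2 ⇒ ∉ W
candidate 4: n = (-1, 0, 1, 1) → π⊥ ≈ (-0.292893, -0.292893); max(|x|,|y|,|x±y|/√2) = 0.414214 ≤ 1.2 ⇒ ∈ W
candidate 5: n = (0, 1, 1, -1) → π⊥ ≈ (-1.414214, -1.000000); max(|x|,|y|,|x±y|/√2) = 1.707107 > 1.2 ⇒ ∉ W
candidate 6: n = (-2, 1, -2, -3) → π⊥ ≈ (-4.828427, +0.585786); max(|x|,|y|,|x±y|/√2) = 4.828427 > 1.2 ⇒ ∉ W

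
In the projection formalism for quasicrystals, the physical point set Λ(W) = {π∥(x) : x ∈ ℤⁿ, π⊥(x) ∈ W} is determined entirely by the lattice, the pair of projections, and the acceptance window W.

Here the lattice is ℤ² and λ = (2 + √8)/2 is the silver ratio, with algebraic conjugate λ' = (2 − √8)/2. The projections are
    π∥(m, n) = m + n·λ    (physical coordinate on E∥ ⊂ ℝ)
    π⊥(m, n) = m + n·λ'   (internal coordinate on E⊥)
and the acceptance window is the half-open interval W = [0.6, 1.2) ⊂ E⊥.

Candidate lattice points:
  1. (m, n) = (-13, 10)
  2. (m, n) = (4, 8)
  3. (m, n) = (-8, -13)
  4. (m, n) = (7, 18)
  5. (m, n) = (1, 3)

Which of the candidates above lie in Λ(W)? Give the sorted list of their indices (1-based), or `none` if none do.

2

Numerically λ ≈ 2.41421 and λ' = −1/λ ≈ -0.41421.
#1 (-13,10): internal coord -13 + (10)·λ' = -17.14214; -17.14214 ∉ [0.6, 1.2) → out
#2 (4,8): internal coord 4 + (8)·λ' = +0.68629; +0.68629 ∈ [0.6, 1.2) → IN Λ
#3 (-8,-13): internal coord -8 + (-13)·λ' = -2.61522; -2.61522 ∉ [0.6, 1.2) → out
#4 (7,18): internal coord 7 + (18)·λ' = -0.45584; -0.45584 ∉ [0.6, 1.2) → out
#5 (1,3): internal coord 1 + (3)·λ' = -0.24264; -0.24264 ∉ [0.6, 1.2) → out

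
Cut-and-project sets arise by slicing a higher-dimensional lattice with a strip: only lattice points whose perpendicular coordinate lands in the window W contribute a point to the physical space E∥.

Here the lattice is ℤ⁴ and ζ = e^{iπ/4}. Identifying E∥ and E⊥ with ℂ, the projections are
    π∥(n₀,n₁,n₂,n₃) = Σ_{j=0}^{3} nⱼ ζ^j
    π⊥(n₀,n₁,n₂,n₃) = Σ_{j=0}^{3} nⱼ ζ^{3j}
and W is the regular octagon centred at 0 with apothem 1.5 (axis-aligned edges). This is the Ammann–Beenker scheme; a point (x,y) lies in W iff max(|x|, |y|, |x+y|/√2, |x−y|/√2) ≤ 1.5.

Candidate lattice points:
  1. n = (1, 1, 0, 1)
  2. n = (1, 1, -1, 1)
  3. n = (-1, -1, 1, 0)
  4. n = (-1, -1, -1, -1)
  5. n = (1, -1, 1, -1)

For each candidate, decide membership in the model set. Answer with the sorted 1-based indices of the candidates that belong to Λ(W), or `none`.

With ζ = e^{iπ/4} the internal vectors are ζ^0,ζ^3,ζ^6,ζ^9.
candidate 1: n = (1, 1, 0, 1) → π⊥ ≈ (+1.000000, +1.414214); max(|x|,|y|,|x±y|/√2) = 1.707107 > 1.5 ⇒ ∉ W
candidate 2: n = (1, 1, -1, 1) → π⊥ ≈ (+1.000000, +2.414214); max(|x|,|y|,|x±y|/√2) = 2.414214 > 1.5 ⇒ ∉ W
candidate 3: n = (-1, -1, 1, 0) → π⊥ ≈ (-0.292893, -1.707107); max(|x|,|y|,|x±y|/√2) = 1.707107 > 1.5 ⇒ ∉ W
candidate 4: n = (-1, -1, -1, -1) → π⊥ ≈ (-1.000000, -0.414214); max(|x|,|y|,|x±y|/√2) = 1.000000 ≤ 1.5 ⇒ ∈ W
candidate 5: n = (1, -1, 1, -1) → π⊥ ≈ (+1.000000, -2.414214); max(|x|,|y|,|x±y|/√2) = 2.414214 > 1.5 ⇒ ∉ W

4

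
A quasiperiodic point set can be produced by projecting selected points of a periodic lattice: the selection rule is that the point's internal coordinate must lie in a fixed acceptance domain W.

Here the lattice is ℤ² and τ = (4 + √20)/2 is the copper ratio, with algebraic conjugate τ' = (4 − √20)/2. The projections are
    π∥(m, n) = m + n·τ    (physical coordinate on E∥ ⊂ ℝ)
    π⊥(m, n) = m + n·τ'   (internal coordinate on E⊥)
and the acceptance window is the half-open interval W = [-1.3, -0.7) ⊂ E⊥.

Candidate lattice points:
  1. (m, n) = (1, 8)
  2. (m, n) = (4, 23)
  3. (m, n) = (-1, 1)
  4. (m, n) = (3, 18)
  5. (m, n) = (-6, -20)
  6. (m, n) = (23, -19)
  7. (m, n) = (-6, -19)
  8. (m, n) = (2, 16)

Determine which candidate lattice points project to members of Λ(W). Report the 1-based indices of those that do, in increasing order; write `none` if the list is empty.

1, 3, 4, 5

τ' = (4−√20)/2 ≈ -0.2361.
#1 (1,8): internal coord 1 + (8)·τ' = -0.8885; -0.8885 ∈ [-1.3, -0.7) → IN Λ
#2 (4,23): internal coord 4 + (23)·τ' = -1.4296; -1.4296 ∉ [-1.3, -0.7) → out
#3 (-1,1): internal coord -1 + (1)·τ' = -1.2361; -1.2361 ∈ [-1.3, -0.7) → IN Λ
#4 (3,18): internal coord 3 + (18)·τ' = -1.2492; -1.2492 ∈ [-1.3, -0.7) → IN Λ
#5 (-6,-20): internal coord -6 + (-20)·τ' = -1.2786; -1.2786 ∈ [-1.3, -0.7) → IN Λ
#6 (23,-19): internal coord 23 + (-19)·τ' = +27.4853; +27.4853 ∉ [-1.3, -0.7) → out
#7 (-6,-19): internal coord -6 + (-19)·τ' = -1.5147; -1.5147 ∉ [-1.3, -0.7) → out
#8 (2,16): internal coord 2 + (16)·τ' = -1.7771; -1.7771 ∉ [-1.3, -0.7) → out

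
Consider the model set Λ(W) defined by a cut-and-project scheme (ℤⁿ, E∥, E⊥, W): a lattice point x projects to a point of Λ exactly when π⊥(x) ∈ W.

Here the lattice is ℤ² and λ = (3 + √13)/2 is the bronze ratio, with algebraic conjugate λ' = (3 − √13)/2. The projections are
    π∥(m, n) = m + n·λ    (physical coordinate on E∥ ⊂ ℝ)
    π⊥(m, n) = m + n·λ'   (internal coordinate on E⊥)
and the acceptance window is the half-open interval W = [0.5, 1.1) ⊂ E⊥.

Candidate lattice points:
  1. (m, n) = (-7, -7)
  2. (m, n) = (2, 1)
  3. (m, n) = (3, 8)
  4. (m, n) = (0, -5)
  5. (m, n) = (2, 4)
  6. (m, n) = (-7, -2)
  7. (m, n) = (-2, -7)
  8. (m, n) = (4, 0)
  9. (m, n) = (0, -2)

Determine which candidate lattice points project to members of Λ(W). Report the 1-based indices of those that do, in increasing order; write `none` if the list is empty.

λ' = (3−√13)/2 ≈ -0.3028.
candidate 1: (m,n)=(-7,-7) → π∥ = -7-7·λ ≈ -30.1194, π⊥ = -7-7·λ' ≈ -4.8806 ∉ [0.5, 1.1) ⇒ out
candidate 2: (m,n)=(2,1) → π∥ = 2+1·λ ≈ 5.3028, π⊥ = 2+1·λ' ≈ 1.6972 ∉ [0.5, 1.1) ⇒ out
candidate 3: (m,n)=(3,8) → π∥ = 3+8·λ ≈ 29.4222, π⊥ = 3+8·λ' ≈ 0.5778 ∈ [0.5, 1.1) ⇒ IN Λ
candidate 4: (m,n)=(0,-5) → π∥ = 0-5·λ ≈ -16.5139, π⊥ = 0-5·λ' ≈ 1.5139 ∉ [0.5, 1.1) ⇒ out
candidate 5: (m,n)=(2,4) → π∥ = 2+4·λ ≈ 15.2111, π⊥ = 2+4·λ' ≈ 0.7889 ∈ [0.5, 1.1) ⇒ IN Λ
candidate 6: (m,n)=(-7,-2) → π∥ = -7-2·λ ≈ -13.6056, π⊥ = -7-2·λ' ≈ -6.3944 ∉ [0.5, 1.1) ⇒ out
candidate 7: (m,n)=(-2,-7) → π∥ = -2-7·λ ≈ -25.1194, π⊥ = -2-7·λ' ≈ 0.1194 ∉ [0.5, 1.1) ⇒ out
candidate 8: (m,n)=(4,0) → π∥ = 4+0·λ ≈ 4.0000, π⊥ = 4+0·λ' ≈ 4.0000 ∉ [0.5, 1.1) ⇒ out
candidate 9: (m,n)=(0,-2) → π∥ = 0-2·λ ≈ -6.6056, π⊥ = 0-2·λ' ≈ 0.6056 ∈ [0.5, 1.1) ⇒ IN Λ

3, 5, 9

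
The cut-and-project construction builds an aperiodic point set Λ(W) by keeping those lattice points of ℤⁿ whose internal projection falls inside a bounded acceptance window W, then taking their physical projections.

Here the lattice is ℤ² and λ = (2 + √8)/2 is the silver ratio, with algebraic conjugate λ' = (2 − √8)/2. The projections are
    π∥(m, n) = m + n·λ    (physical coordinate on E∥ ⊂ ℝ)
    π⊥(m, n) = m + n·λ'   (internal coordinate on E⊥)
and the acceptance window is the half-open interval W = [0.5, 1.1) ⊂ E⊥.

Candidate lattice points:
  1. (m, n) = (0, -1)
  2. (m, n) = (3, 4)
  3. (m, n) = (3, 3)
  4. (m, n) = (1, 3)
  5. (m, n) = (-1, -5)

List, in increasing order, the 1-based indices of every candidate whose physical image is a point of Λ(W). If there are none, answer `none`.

5

Compute λ' = (2−√8)/2 = -0.414214, so π⊥(m,n) = m -0.414214·n.
[1] lift (0,-1): star map gives 0.414214; window check 0.5 ≤ 0.414214 < 1.1 is false → out
[2] lift (3,4): star map gives 1.343146; window check 0.5 ≤ 1.343146 < 1.1 is false → out
[3] lift (3,3): star map gives 1.757359; window check 0.5 ≤ 1.757359 < 1.1 is false → out
[4] lift (1,3): star map gives -0.242641; window check 0.5 ≤ -0.242641 < 1.1 is false → out
[5] lift (-1,-5): star map gives 1.071068; window check 0.5 ≤ 1.071068 < 1.1 is true → IN Λ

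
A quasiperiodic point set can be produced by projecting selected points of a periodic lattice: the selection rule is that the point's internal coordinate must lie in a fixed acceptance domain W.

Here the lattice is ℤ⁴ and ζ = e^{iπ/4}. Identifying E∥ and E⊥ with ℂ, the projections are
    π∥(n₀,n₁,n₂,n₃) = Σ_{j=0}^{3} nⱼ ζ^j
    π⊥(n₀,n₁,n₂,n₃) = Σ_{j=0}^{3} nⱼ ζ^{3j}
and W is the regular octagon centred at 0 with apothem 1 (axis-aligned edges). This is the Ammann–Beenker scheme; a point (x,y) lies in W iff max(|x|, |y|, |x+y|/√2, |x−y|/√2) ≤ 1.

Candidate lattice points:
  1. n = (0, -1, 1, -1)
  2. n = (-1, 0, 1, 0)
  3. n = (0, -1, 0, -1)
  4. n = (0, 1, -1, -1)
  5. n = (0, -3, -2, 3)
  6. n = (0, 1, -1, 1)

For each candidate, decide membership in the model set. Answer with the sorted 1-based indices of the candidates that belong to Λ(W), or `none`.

π⊥(n) = n₀ + n₁ζ³ + n₂ζ⁶ + n₃ζ⁹ where ζ = e^{iπ/4}.
candidate 1: n = (0, -1, 1, -1) → π⊥ ≈ (+0.00000, -2.41421); max(|x|,|y|,|x±y|/√2) = 2.41421 > 1 ⇒ ∉ W
candidate 2: n = (-1, 0, 1, 0) → π⊥ ≈ (-1.00000, -1.00000); max(|x|,|y|,|x±y|/√2) = 1.41421 > 1 ⇒ ∉ W
candidate 3: n = (0, -1, 0, -1) → π⊥ ≈ (+0.00000, -1.41421); max(|x|,|y|,|x±y|/√2) = 1.41421 > 1 ⇒ ∉ W
candidate 4: n = (0, 1, -1, -1) → π⊥ ≈ (-1.41421, +1.00000); max(|x|,|y|,|x±y|/√2) = 1.70711 > 1 ⇒ ∉ W
candidate 5: n = (0, -3, -2, 3) → π⊥ ≈ (+4.24264, +2.00000); max(|x|,|y|,|x±y|/√2) = 4.41421 > 1 ⇒ ∉ W
candidate 6: n = (0, 1, -1, 1) → π⊥ ≈ (+0.00000, +2.41421); max(|x|,|y|,|x±y|/√2) = 2.41421 > 1 ⇒ ∉ W

none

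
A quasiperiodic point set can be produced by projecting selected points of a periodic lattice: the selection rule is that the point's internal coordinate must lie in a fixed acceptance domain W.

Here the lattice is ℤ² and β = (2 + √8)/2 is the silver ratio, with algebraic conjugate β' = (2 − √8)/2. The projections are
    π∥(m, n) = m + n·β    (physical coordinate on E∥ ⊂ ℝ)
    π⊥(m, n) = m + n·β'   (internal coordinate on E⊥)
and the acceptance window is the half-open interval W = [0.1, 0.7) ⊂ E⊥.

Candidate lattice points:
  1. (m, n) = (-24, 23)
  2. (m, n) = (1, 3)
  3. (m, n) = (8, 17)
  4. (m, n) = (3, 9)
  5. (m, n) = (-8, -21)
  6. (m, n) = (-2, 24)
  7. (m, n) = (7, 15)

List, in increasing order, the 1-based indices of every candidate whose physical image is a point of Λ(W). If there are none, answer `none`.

5

Numerically β ≈ 2.41421 and β' = −1/β ≈ -0.41421.
#1 (-24,23): internal coord -24 + (23)·β' = -33.52691; -33.52691 ∉ [0.1, 0.7) → out
#2 (1,3): internal coord 1 + (3)·β' = -0.24264; -0.24264 ∉ [0.1, 0.7) → out
#3 (8,17): internal coord 8 + (17)·β' = +0.95837; +0.95837 ∉ [0.1, 0.7) → out
#4 (3,9): internal coord 3 + (9)·β' = -0.72792; -0.72792 ∉ [0.1, 0.7) → out
#5 (-8,-21): internal coord -8 + (-21)·β' = +0.69848; +0.69848 ∈ [0.1, 0.7) → IN Λ
#6 (-2,24): internal coord -2 + (24)·β' = -11.94113; -11.94113 ∉ [0.1, 0.7) → out
#7 (7,15): internal coord 7 + (15)·β' = +0.78680; +0.78680 ∉ [0.1, 0.7) → out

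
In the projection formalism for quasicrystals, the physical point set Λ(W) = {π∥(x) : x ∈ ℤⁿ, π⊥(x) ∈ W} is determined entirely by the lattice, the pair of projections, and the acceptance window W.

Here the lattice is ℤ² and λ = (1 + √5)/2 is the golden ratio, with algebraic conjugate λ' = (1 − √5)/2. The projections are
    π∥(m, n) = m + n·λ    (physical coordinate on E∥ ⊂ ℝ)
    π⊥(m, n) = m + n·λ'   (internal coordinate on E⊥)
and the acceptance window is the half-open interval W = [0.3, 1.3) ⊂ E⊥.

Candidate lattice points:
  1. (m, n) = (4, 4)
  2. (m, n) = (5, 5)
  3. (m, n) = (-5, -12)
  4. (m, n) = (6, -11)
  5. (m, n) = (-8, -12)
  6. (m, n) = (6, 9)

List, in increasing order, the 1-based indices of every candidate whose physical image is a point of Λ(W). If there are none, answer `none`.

Numerically λ ≈ 1.61803 and λ' = −1/λ ≈ -0.61803.
#1 (4,4): internal coord 4 + (4)·λ' = +1.52786; +1.52786 ∉ [0.3, 1.3) → out
#2 (5,5): internal coord 5 + (5)·λ' = +1.90983; +1.90983 ∉ [0.3, 1.3) → out
#3 (-5,-12): internal coord -5 + (-12)·λ' = +2.41641; +2.41641 ∉ [0.3, 1.3) → out
#4 (6,-11): internal coord 6 + (-11)·λ' = +12.79837; +12.79837 ∉ [0.3, 1.3) → out
#5 (-8,-12): internal coord -8 + (-12)·λ' = -0.58359; -0.58359 ∉ [0.3, 1.3) → out
#6 (6,9): internal coord 6 + (9)·λ' = +0.43769; +0.43769 ∈ [0.3, 1.3) → IN Λ

6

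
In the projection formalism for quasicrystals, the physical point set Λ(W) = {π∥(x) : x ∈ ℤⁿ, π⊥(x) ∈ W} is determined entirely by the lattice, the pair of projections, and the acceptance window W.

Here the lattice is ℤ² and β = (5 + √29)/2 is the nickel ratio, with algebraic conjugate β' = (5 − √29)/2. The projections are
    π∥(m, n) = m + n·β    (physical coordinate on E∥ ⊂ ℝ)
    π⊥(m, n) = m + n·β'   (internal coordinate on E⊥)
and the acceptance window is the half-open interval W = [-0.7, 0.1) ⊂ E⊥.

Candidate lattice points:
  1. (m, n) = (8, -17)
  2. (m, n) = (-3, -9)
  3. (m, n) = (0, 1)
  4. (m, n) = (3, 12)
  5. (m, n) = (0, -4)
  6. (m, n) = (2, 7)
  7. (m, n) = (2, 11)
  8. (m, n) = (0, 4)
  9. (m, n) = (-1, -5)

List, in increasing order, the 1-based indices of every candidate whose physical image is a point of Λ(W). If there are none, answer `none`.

Compute β' = (5−√29)/2 = -0.19258, so π⊥(m,n) = m -0.19258·n.
candidate 1: (m,n)=(8,-17) → π∥ = 8-17·β ≈ -80.27390, π⊥ = 8-17·β' ≈ 11.27390 ∉ [-0.7, 0.1) ⇒ out
candidate 2: (m,n)=(-3,-9) → π∥ = -3-9·β ≈ -49.73324, π⊥ = -3-9·β' ≈ -1.26676 ∉ [-0.7, 0.1) ⇒ out
candidate 3: (m,n)=(0,1) → π∥ = 0+1·β ≈ 5.19258, π⊥ = 0+1·β' ≈ -0.19258 ∈ [-0.7, 0.1) ⇒ IN Λ
candidate 4: (m,n)=(3,12) → π∥ = 3+12·β ≈ 65.31099, π⊥ = 3+12·β' ≈ 0.68901 ∉ [-0.7, 0.1) ⇒ out
candidate 5: (m,n)=(0,-4) → π∥ = 0-4·β ≈ -20.77033, π⊥ = 0-4·β' ≈ 0.77033 ∉ [-0.7, 0.1) ⇒ out
candidate 6: (m,n)=(2,7) → π∥ = 2+7·β ≈ 38.34808, π⊥ = 2+7·β' ≈ 0.65192 ∉ [-0.7, 0.1) ⇒ out
candidate 7: (m,n)=(2,11) → π∥ = 2+11·β ≈ 59.11841, π⊥ = 2+11·β' ≈ -0.11841 ∈ [-0.7, 0.1) ⇒ IN Λ
candidate 8: (m,n)=(0,4) → π∥ = 0+4·β ≈ 20.77033, π⊥ = 0+4·β' ≈ -0.77033 ∉ [-0.7, 0.1) ⇒ out
candidate 9: (m,n)=(-1,-5) → π∥ = -1-5·β ≈ -26.96291, π⊥ = -1-5·β' ≈ -0.03709 ∈ [-0.7, 0.1) ⇒ IN Λ

3, 7, 9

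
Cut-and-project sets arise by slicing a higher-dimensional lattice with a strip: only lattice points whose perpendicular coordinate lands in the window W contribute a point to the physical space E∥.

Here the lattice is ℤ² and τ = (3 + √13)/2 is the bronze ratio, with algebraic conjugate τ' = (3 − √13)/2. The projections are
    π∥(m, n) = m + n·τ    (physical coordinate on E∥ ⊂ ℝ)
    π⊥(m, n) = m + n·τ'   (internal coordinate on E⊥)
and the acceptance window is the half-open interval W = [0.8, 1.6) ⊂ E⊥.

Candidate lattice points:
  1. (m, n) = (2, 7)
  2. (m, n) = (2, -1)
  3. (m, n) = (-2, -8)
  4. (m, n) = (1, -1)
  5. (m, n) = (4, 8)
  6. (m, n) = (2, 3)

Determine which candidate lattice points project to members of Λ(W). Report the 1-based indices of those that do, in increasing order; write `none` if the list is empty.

4, 5, 6

Numerically τ ≈ 3.30278 and τ' = −1/τ ≈ -0.30278.
candidate 1: (m,n)=(2,7) → π∥ = 2+7·τ ≈ 25.11943, π⊥ = 2+7·τ' ≈ -0.11943 ∉ [0.8, 1.6) ⇒ out
candidate 2: (m,n)=(2,-1) → π∥ = 2-1·τ ≈ -1.30278, π⊥ = 2-1·τ' ≈ 2.30278 ∉ [0.8, 1.6) ⇒ out
candidate 3: (m,n)=(-2,-8) → π∥ = -2-8·τ ≈ -28.42221, π⊥ = -2-8·τ' ≈ 0.42221 ∉ [0.8, 1.6) ⇒ out
candidate 4: (m,n)=(1,-1) → π∥ = 1-1·τ ≈ -2.30278, π⊥ = 1-1·τ' ≈ 1.30278 ∈ [0.8, 1.6) ⇒ IN Λ
candidate 5: (m,n)=(4,8) → π∥ = 4+8·τ ≈ 30.42221, π⊥ = 4+8·τ' ≈ 1.57779 ∈ [0.8, 1.6) ⇒ IN Λ
candidate 6: (m,n)=(2,3) → π∥ = 2+3·τ ≈ 11.90833, π⊥ = 2+3·τ' ≈ 1.09167 ∈ [0.8, 1.6) ⇒ IN Λ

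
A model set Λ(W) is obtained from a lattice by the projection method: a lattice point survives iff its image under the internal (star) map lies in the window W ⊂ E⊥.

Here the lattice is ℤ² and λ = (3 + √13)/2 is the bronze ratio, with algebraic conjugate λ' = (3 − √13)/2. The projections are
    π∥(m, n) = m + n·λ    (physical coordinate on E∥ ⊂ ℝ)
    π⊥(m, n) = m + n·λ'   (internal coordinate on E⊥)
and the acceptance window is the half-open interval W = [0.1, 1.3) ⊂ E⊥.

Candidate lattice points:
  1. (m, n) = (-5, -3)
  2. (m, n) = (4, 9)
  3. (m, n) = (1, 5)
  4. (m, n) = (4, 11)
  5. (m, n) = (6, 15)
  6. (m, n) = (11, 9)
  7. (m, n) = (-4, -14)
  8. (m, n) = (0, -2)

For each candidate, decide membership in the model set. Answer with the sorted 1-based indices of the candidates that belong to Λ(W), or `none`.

Compute λ' = (3−√13)/2 = -0.302776, so π⊥(m,n) = m -0.302776·n.
candidate 1: (m,n)=(-5,-3) → π∥ = -5-3·λ ≈ -14.908327, π⊥ = -5-3·λ' ≈ -4.091673 ∉ [0.1, 1.3) ⇒ out
candidate 2: (m,n)=(4,9) → π∥ = 4+9·λ ≈ 33.724981, π⊥ = 4+9·λ' ≈ 1.275019 ∈ [0.1, 1.3) ⇒ IN Λ
candidate 3: (m,n)=(1,5) → π∥ = 1+5·λ ≈ 17.513878, π⊥ = 1+5·λ' ≈ -0.513878 ∉ [0.1, 1.3) ⇒ out
candidate 4: (m,n)=(4,11) → π∥ = 4+11·λ ≈ 40.330532, π⊥ = 4+11·λ' ≈ 0.669468 ∈ [0.1, 1.3) ⇒ IN Λ
candidate 5: (m,n)=(6,15) → π∥ = 6+15·λ ≈ 55.541635, π⊥ = 6+15·λ' ≈ 1.458365 ∉ [0.1, 1.3) ⇒ out
candidate 6: (m,n)=(11,9) → π∥ = 11+9·λ ≈ 40.724981, π⊥ = 11+9·λ' ≈ 8.275019 ∉ [0.1, 1.3) ⇒ out
candidate 7: (m,n)=(-4,-14) → π∥ = -4-14·λ ≈ -50.238859, π⊥ = -4-14·λ' ≈ 0.238859 ∈ [0.1, 1.3) ⇒ IN Λ
candidate 8: (m,n)=(0,-2) → π∥ = 0-2·λ ≈ -6.605551, π⊥ = 0-2·λ' ≈ 0.605551 ∈ [0.1, 1.3) ⇒ IN Λ

2, 4, 7, 8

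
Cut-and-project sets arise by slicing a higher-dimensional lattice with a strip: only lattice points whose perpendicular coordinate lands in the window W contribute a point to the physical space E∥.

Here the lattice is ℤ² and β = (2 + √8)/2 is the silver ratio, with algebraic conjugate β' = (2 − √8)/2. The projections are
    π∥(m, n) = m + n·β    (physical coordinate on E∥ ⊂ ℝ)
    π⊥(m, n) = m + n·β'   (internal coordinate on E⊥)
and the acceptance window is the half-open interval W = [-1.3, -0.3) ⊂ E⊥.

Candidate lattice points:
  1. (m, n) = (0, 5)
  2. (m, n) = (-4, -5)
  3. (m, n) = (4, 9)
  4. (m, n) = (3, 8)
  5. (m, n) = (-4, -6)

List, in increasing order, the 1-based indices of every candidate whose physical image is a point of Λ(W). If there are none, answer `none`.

Compute β' = (2−√8)/2 = -0.414214, so π⊥(m,n) = m -0.414214·n.
candidate 1: (m,n)=(0,5) → π∥ = 0+5·β ≈ 12.071068, π⊥ = 0+5·β' ≈ -2.071068 ∉ [-1.3, -0.3) ⇒ out
candidate 2: (m,n)=(-4,-5) → π∥ = -4-5·β ≈ -16.071068, π⊥ = -4-5·β' ≈ -1.928932 ∉ [-1.3, -0.3) ⇒ out
candidate 3: (m,n)=(4,9) → π∥ = 4+9·β ≈ 25.727922, π⊥ = 4+9·β' ≈ 0.272078 ∉ [-1.3, -0.3) ⇒ out
candidate 4: (m,n)=(3,8) → π∥ = 3+8·β ≈ 22.313708, π⊥ = 3+8·β' ≈ -0.313708 ∈ [-1.3, -0.3) ⇒ IN Λ
candidate 5: (m,n)=(-4,-6) → π∥ = -4-6·β ≈ -18.485281, π⊥ = -4-6·β' ≈ -1.514719 ∉ [-1.3, -0.3) ⇒ out

4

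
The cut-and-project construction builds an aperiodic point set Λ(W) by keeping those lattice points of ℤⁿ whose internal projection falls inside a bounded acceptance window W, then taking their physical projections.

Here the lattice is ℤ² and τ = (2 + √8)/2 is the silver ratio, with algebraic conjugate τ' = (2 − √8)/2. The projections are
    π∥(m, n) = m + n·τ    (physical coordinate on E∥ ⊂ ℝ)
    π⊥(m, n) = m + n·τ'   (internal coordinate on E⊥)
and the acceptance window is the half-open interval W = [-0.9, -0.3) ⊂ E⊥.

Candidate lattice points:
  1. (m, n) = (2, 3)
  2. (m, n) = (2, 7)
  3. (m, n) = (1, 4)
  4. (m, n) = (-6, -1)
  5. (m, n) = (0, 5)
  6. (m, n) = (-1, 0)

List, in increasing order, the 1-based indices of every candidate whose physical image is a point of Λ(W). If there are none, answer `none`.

Compute τ' = (2−√8)/2 = -0.414214, so π⊥(m,n) = m -0.414214·n.
candidate 1: (m,n)=(2,3) → π∥ = 2+3·τ ≈ 9.242641, π⊥ = 2+3·τ' ≈ 0.757359 ∉ [-0.9, -0.3) ⇒ out
candidate 2: (m,n)=(2,7) → π∥ = 2+7·τ ≈ 18.899495, π⊥ = 2+7·τ' ≈ -0.899495 ∈ [-0.9, -0.3) ⇒ IN Λ
candidate 3: (m,n)=(1,4) → π∥ = 1+4·τ ≈ 10.656854, π⊥ = 1+4·τ' ≈ -0.656854 ∈ [-0.9, -0.3) ⇒ IN Λ
candidate 4: (m,n)=(-6,-1) → π∥ = -6-1·τ ≈ -8.414214, π⊥ = -6-1·τ' ≈ -5.585786 ∉ [-0.9, -0.3) ⇒ out
candidate 5: (m,n)=(0,5) → π∥ = 0+5·τ ≈ 12.071068, π⊥ = 0+5·τ' ≈ -2.071068 ∉ [-0.9, -0.3) ⇒ out
candidate 6: (m,n)=(-1,0) → π∥ = -1+0·τ ≈ -1.000000, π⊥ = -1+0·τ' ≈ -1.000000 ∉ [-0.9, -0.3) ⇒ out

2, 3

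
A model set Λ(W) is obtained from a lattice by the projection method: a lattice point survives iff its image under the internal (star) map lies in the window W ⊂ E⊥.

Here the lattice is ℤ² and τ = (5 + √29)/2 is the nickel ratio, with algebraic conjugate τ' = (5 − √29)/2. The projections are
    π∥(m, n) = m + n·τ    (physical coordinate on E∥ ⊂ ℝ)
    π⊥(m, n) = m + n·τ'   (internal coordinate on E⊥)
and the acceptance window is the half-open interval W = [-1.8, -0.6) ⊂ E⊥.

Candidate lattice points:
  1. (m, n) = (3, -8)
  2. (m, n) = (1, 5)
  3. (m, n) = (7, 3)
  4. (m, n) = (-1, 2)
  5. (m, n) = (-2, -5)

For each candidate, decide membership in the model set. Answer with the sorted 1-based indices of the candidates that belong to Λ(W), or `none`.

4, 5

Compute τ' = (5−√29)/2 = -0.19258, so π⊥(m,n) = m -0.19258·n.
[1] lift (3,-8): star map gives 4.54066; window check -1.8 ≤ 4.54066 < -0.6 is false → out
[2] lift (1,5): star map gives 0.03709; window check -1.8 ≤ 0.03709 < -0.6 is false → out
[3] lift (7,3): star map gives 6.42225; window check -1.8 ≤ 6.42225 < -0.6 is false → out
[4] lift (-1,2): star map gives -1.38516; window check -1.8 ≤ -1.38516 < -0.6 is true → IN Λ
[5] lift (-2,-5): star map gives -1.03709; window check -1.8 ≤ -1.03709 < -0.6 is true → IN Λ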